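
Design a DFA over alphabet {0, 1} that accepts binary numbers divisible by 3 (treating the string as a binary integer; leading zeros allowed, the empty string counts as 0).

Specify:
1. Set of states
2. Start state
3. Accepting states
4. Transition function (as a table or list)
One valid DFA (any DFA recognizing the same language is acceptable):
States: {q0, q1, q2}
Start: q0
Accepting: {q0}
Transitions (accepting states marked with *):
State | 0 | 1 | Accepting
-------------------------
q0    | q0 | q1 | *
q1    | q2 | q0 |  
q2    | q1 | q2 |  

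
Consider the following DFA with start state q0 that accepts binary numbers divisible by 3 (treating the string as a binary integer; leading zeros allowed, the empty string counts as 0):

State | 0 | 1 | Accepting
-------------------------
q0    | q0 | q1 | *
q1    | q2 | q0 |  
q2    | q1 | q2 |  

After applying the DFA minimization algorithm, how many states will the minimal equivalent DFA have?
All 3 states are reachable from q0, so none can be removed as unreachable.
Table-filling: first mark every (accepting, non-accepting) pair as distinguishable (accepting: {q0}; non-accepting: {q1, q2}).
Round 1: (q1, q2) on '1' go to q0 and q2, already distinguishable → mark.
Every pair of states is distinguishable, so the DFA is already minimal.
Equivalence classes: {q0}, {q1}, {q2} → 3 states.

Final answer: 3 states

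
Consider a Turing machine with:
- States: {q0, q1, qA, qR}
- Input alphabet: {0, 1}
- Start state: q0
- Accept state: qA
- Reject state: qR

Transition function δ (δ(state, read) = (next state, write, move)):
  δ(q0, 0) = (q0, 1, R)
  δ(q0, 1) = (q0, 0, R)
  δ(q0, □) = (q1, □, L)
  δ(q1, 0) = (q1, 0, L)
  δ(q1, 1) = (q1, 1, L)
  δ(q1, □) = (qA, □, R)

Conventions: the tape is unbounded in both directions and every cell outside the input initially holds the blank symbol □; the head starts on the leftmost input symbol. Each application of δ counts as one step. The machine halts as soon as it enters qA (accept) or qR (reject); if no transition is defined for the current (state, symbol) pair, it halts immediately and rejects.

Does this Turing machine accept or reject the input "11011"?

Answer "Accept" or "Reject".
Step 0: [q0]11011 (head at position 0)
Step 1: δ(q0, 1) = (q0, 0, R)  ⊢  0[q0]1011 (head at position 1)
Step 2: δ(q0, 1) = (q0, 0, R)  ⊢  00[q0]011 (head at position 2)
Step 3: δ(q0, 0) = (q0, 1, R)  ⊢  001[q0]11 (head at position 3)
Step 4: δ(q0, 1) = (q0, 0, R)  ⊢  0010[q0]1 (head at position 4)
Step 5: δ(q0, 1) = (q0, 0, R)  ⊢  00100[q0]□ (head at position 5)
Step 6: δ(q0, □) = (q1, □, L)  ⊢  0010[q1]0□ (head at position 4)
Step 7: δ(q1, 0) = (q1, 0, L)  ⊢  001[q1]00□ (head at position 3)
Step 8: δ(q1, 0) = (q1, 0, L)  ⊢  00[q1]100□ (head at position 2)
Step 9: δ(q1, 1) = (q1, 1, L)  ⊢  0[q1]0100□ (head at position 1)
Step 10: δ(q1, 0) = (q1, 0, L)  ⊢  [q1]00100□ (head at position 0)
Step 11: δ(q1, 0) = (q1, 0, L)  ⊢  [q1]□00100□ (head at position -1)
Step 12: δ(q1, □) = (qA, □, R)  ⊢  □[qA]00100□ (head at position 0)
The machine is in qA, so it halts and accepts.

Final answer: Accept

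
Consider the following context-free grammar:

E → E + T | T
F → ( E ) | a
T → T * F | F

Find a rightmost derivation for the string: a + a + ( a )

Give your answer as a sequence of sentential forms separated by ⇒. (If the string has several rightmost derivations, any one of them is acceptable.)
Start with E.
Step 1: the rightmost non-terminal is E; apply E → E + T:  E + T
Step 2: the rightmost non-terminal is T; apply T → F:  E + F
Step 3: the rightmost non-terminal is F; apply F → ( E ):  E + ( E )
Step 4: the rightmost non-terminal is E; apply E → T:  E + ( T )
Step 5: the rightmost non-terminal is T; apply T → F:  E + ( F )
Step 6: the rightmost non-terminal is F; apply F → a:  E + ( a )
Step 7: the rightmost non-terminal is E; apply E → E + T:  E + T + ( a )
Step 8: the rightmost non-terminal is T; apply T → F:  E + F + ( a )
Step 9: the rightmost non-terminal is F; apply F → a:  E + a + ( a )
Step 10: the rightmost non-terminal is E; apply E → T:  T + a + ( a )
Step 11: the rightmost non-terminal is T; apply T → F:  F + a + ( a )
Step 12: the rightmost non-terminal is F; apply F → a:  a + a + ( a )

Final answer: E ⇒ E + T ⇒ E + F ⇒ E + ( E ) ⇒ E + ( T ) ⇒ E + ( F ) ⇒ E + ( a ) ⇒ E + T + ( a ) ⇒ E + F + ( a ) ⇒ E + a + ( a ) ⇒ T + a + ( a ) ⇒ F + a + ( a ) ⇒ a + a + ( a )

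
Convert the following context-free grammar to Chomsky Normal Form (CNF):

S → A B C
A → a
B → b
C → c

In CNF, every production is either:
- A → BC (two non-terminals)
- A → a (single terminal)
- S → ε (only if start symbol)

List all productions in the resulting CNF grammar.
The grammar has no ε-productions or unit productions to eliminate.
A → a is already in CNF (single terminal) – keep it.
B → b is already in CNF (single terminal) – keep it.
C → c is already in CNF (single terminal) – keep it.
S → A B C has 3 symbols on the right: break it into binary productions S → A X0, X0 → B C.
Resulting CNF grammar (5 productions): A → a; B → b; C → c; S → A X0; X0 → B C

Final answer: A → a; B → b; C → c; S → A X0; X0 → B C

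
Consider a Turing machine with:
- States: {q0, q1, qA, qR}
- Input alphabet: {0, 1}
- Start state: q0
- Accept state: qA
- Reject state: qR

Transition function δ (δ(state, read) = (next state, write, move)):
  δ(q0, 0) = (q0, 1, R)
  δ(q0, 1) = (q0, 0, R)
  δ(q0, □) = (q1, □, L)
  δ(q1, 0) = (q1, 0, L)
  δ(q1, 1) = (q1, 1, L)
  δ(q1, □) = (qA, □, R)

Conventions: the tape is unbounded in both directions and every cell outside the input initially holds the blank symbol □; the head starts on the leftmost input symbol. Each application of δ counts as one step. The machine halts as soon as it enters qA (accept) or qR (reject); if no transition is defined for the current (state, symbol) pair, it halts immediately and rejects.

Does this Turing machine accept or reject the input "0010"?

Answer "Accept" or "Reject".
Step 0: [q0]0010 (head at position 0)
Step 1: δ(q0, 0) = (q0, 1, R)  ⊢  1[q0]010 (head at position 1)
Step 2: δ(q0, 0) = (q0, 1, R)  ⊢  11[q0]10 (head at position 2)
Step 3: δ(q0, 1) = (q0, 0, R)  ⊢  110[q0]0 (head at position 3)
Step 4: δ(q0, 0) = (q0, 1, R)  ⊢  1101[q0]□ (head at position 4)
Step 5: δ(q0, □) = (q1, □, L)  ⊢  110[q1]1□ (head at position 3)
Step 6: δ(q1, 1) = (q1, 1, L)  ⊢  11[q1]01□ (head at position 2)
Step 7: δ(q1, 0) = (q1, 0, L)  ⊢  1[q1]101□ (head at position 1)
Step 8: δ(q1, 1) = (q1, 1, L)  ⊢  [q1]1101□ (head at position 0)
Step 9: δ(q1, 1) = (q1, 1, L)  ⊢  [q1]□1101□ (head at position -1)
Step 10: δ(q1, □) = (qA, □, R)  ⊢  □[qA]1101□ (head at position 0)
The machine is in qA, so it halts and accepts.

Final answer: Accept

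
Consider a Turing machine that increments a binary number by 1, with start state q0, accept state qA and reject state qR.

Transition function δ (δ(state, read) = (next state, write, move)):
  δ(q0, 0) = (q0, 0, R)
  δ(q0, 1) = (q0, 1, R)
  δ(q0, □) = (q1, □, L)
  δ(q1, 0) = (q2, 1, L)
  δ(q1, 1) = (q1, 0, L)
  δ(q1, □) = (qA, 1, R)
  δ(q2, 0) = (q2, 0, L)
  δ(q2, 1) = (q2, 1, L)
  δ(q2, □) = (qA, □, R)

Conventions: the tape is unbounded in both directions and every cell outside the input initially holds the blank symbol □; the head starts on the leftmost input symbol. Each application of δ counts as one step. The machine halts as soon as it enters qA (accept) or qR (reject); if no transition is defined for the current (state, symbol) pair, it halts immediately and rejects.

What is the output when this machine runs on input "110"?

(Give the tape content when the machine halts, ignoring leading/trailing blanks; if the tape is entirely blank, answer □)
Step 0: [q0]110 (head at position 0)
Step 1: δ(q0, 1) = (q0, 1, R)  ⊢  1[q0]10 (head at position 1)
Step 2: δ(q0, 1) = (q0, 1, R)  ⊢  11[q0]0 (head at position 2)
Step 3: δ(q0, 0) = (q0, 0, R)  ⊢  110[q0]□ (head at position 3)
Step 4: δ(q0, □) = (q1, □, L)  ⊢  11[q1]0□ (head at position 2)
Step 5: δ(q1, 0) = (q2, 1, L)  ⊢  1[q2]11□ (head at position 1)
Step 6: δ(q2, 1) = (q2, 1, L)  ⊢  [q2]111□ (head at position 0)
Step 7: δ(q2, 1) = (q2, 1, L)  ⊢  [q2]□111□ (head at position -1)
Step 8: δ(q2, □) = (qA, □, R)  ⊢  □[qA]111□ (head at position 0)
The machine is in qA, so it halts and accepts.
Tape content when halted (ignoring surrounding blanks): 111

Final answer: Output: 111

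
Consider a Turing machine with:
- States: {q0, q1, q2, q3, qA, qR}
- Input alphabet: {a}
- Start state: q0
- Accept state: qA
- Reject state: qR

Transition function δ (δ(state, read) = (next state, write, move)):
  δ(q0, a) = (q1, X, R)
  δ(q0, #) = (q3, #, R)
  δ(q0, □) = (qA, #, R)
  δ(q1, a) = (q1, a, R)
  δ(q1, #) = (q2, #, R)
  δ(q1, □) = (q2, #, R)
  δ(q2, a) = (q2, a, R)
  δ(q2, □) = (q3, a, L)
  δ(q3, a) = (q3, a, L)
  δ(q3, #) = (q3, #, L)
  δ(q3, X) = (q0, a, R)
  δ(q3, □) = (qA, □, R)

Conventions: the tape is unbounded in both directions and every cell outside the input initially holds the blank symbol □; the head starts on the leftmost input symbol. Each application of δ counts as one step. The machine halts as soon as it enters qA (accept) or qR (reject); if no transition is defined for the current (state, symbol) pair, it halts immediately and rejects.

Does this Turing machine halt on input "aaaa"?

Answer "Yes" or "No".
Trace (configuration after each step, as tape_left[state]tape_right with head position):
Step 0: [q0]aaaa (head at position 0)
Step 1: X[q1]aaa (head 1)
Step 2: Xa[q1]aa (head 2)
Step 3: Xaa[q1]a (head 3)
Step 4: Xaaa[q1]□ (head 4)
Step 5: Xaaa#[q2]□ (head 5)
Step 6: Xaaa[q3]#a (head 4)
Step 7: Xaa[q3]a#a (head 3)
Step 8: Xa[q3]aa#a (head 2)
Step 9: X[q3]aaa#a (head 1)
Step 10: [q3]Xaaa#a (head 0)
Step 11: a[q0]aaa#a (head 1)
Step 12: aX[q1]aa#a (head 2)
Step 13: aXa[q1]a#a (head 3)
Step 14: aXaa[q1]#a (head 4)
Step 15: aXaa#[q2]a (head 5)
Step 16: aXaa#a[q2]□ (head 6)
Step 17: aXaa#[q3]aa (head 5)
Step 18: aXaa[q3]#aa (head 4)
Step 19: aXa[q3]a#aa (head 3)
Step 20: aX[q3]aa#aa (head 2)
Step 21: a[q3]Xaa#aa (head 1)
Step 22: aa[q0]aa#aa (head 2)
Step 23: aaX[q1]a#aa (head 3)
Step 24: aaXa[q1]#aa (head 4)
Step 25: aaXa#[q2]aa (head 5)
Step 26: aaXa#a[q2]a (head 6)
Step 27: aaXa#aa[q2]□ (head 7)
Step 28: aaXa#a[q3]aa (head 6)
Step 29: aaXa#[q3]aaa (head 5)
Step 30: aaXa[q3]#aaa (head 4)
Step 31: aaX[q3]a#aaa (head 3)
Step 32: aa[q3]Xa#aaa (head 2)
Step 33: aaa[q0]a#aaa (head 3)
Step 34: aaaX[q1]#aaa (head 4)
Step 35: aaaX#[q2]aaa (head 5)
Step 36: aaaX#a[q2]aa (head 6)
Step 37: aaaX#aa[q2]a (head 7)
Step 38: aaaX#aaa[q2]□ (head 8)
Step 39: aaaX#aa[q3]aa (head 7)
Step 40: aaaX#a[q3]aaa (head 6)
Step 41: aaaX#[q3]aaaa (head 5)
Step 42: aaaX[q3]#aaaa (head 4)
Step 43: aaa[q3]X#aaaa (head 3)
Step 44: aaaa[q0]#aaaa (head 4)
Step 45: aaaa#[q3]aaaa (head 5)
Step 46: aaaa[q3]#aaaa (head 4)
Step 47: aaa[q3]a#aaaa (head 3)
Step 48: aa[q3]aa#aaaa (head 2)
Step 49: a[q3]aaa#aaaa (head 1)
Step 50: [q3]aaaa#aaaa (head 0)
Step 51: [q3]□aaaa#aaaa (head -1)
Step 52: □[qA]aaaa#aaaa (head 0)
The machine is in qA, so it halts and accepts.
It halts after 52 steps.

Final answer: Yes - halts after 52 steps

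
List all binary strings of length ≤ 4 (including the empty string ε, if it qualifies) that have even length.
Checking every binary string of length 0 to 4:
  Length 0: accepted: ε | rejected: (none)
  Length 1: accepted: (none) | rejected: 0, 1
  Length 2: accepted: 00, 01, 10, 11 | rejected: (none)
  Length 3: accepted: (none) | rejected: 000, 001, 010, 011, 100, 101, 110, 111
  Length 4: accepted: 0000, 0001, 0010, 0011, 0100, 0101, 0110, 0111, 1000, 1001, 1010, 1011, 1100, 1101, 1110, 1111 | rejected: (none)
Total: 21 string(s).

Final answer: ε, 00, 01, 10, 11, 0000, 0001, 0010, 0011, 0100, 0101, 0110, 0111, 1000, 1001, 1010, 1011, 1100, 1101, 1110, 1111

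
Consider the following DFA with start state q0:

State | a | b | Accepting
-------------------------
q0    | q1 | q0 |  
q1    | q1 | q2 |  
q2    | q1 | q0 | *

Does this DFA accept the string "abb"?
Start in q0.
Read 'a': q0 → q1
Read 'b': q1 → q2
Read 'b': q2 → q0
Final state q0 is not accepting, so the string is rejected.

Final answer: No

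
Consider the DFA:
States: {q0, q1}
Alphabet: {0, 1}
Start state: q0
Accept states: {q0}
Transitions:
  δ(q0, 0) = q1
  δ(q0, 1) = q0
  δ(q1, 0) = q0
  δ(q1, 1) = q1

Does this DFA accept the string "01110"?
Processing string "01110":
  q0 --0--> q1
  q1 --1--> q1
  q1 --1--> q1
  q1 --1--> q1
  q1 --0--> q0
Final state: q0
Accept states: {q0}
q0 is an accept state, so the string is accepted.

Final answer: Yes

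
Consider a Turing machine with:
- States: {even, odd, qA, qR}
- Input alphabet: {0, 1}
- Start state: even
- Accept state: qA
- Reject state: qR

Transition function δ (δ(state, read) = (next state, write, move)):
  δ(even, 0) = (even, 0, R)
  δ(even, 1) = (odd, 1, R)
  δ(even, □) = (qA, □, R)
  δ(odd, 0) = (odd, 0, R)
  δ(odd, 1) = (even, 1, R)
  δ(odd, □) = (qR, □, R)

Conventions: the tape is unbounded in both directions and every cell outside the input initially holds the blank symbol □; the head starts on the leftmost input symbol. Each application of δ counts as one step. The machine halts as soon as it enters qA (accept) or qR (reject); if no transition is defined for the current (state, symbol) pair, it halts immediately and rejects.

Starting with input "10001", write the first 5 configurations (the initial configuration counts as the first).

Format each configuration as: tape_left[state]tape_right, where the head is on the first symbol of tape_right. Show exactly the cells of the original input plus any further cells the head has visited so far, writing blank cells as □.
Step 0: [even]10001 (head at position 0)
Step 1: δ(even, 1) = (odd, 1, R)  ⊢  1[odd]0001 (head at position 1)
Step 2: δ(odd, 0) = (odd, 0, R)  ⊢  10[odd]001 (head at position 2)
Step 3: δ(odd, 0) = (odd, 0, R)  ⊢  100[odd]01 (head at position 3)
Step 4: δ(odd, 0) = (odd, 0, R)  ⊢  1000[odd]1 (head at position 4)

Final answer: [even]10001 ⊢ 1[odd]0001 ⊢ 10[odd]001 ⊢ 100[odd]01 ⊢ 1000[odd]1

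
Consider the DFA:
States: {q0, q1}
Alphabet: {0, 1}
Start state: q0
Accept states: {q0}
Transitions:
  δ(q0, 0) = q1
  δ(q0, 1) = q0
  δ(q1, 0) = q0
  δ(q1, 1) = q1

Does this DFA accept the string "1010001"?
Processing string "1010001":
  q0 --1--> q0
  q0 --0--> q1
  q1 --1--> q1
  q1 --0--> q0
  q0 --0--> q1
  q1 --0--> q0
  q0 --1--> q0
Final state: q0
Accept states: {q0}
q0 is an accept state, so the string is accepted.

Final answer: Yes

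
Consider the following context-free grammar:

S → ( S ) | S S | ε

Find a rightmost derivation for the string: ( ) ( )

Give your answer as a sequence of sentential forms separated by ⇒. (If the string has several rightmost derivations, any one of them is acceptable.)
Start with S.
Step 1: the rightmost non-terminal is S; apply S → S S:  S S
Step 2: the rightmost non-terminal is S; apply S → ( S ):  S ( S )
Step 3: the rightmost non-terminal is S; apply S → ε:  S ( )
Step 4: the rightmost non-terminal is S; apply S → ( S ):  ( S ) ( )
Step 5: the rightmost non-terminal is S; apply S → ε:  ( ) ( )

Final answer: S ⇒ S S ⇒ S ( S ) ⇒ S ( ) ⇒ ( S ) ( ) ⇒ ( ) ( )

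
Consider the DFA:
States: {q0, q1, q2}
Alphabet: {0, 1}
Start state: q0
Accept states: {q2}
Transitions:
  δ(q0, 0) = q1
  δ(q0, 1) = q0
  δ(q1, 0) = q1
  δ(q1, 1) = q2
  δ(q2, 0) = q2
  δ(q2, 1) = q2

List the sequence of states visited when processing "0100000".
Starting at q0
Read '0': q0 -> q1
Read '1': q1 -> q2
Read '0': q2 -> q2
Read '0': q2 -> q2
Read '0': q2 -> q2
Read '0': q2 -> q2
Read '0': q2 -> q2

Final answer: q0 -> q1 -> q2 -> q2 -> q2 -> q2 -> q2 -> q2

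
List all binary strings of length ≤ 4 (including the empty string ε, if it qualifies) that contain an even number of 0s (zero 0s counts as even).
Checking every binary string of length 0 to 4:
  Length 0: accepted: ε | rejected: (none)
  Length 1: accepted: 1 | rejected: 0
  Length 2: accepted: 00, 11 | rejected: 01, 10
  Length 3: accepted: 001, 010, 100, 111 | rejected: 000, 011, 101, 110
  Length 4: accepted: 0000, 0011, 0101, 0110, 1001, 1010, 1100, 1111 | rejected: 0001, 0010, 0100, 0111, 1000, 1011, 1101, 1110
Total: 16 string(s).

Final answer: ε, 1, 00, 11, 001, 010, 100, 111, 0000, 0011, 0101, 0110, 1001, 1010, 1100, 1111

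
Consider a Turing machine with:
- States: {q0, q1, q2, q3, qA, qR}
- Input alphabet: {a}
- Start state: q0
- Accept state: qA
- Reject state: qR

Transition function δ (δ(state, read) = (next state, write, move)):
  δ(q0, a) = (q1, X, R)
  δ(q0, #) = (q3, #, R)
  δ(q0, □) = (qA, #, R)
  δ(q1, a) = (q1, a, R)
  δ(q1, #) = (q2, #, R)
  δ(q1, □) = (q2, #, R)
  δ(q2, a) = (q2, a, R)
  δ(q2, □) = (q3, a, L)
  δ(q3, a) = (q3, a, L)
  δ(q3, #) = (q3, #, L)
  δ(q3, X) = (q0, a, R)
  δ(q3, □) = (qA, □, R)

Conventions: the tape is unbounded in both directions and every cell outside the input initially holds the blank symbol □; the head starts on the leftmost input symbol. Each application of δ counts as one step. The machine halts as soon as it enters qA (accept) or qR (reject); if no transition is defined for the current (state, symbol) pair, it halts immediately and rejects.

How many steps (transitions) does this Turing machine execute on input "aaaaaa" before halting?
Trace (configuration after each step, as tape_left[state]tape_right with head position):
Step 0: [q0]aaaaaa (head at position 0)
Step 1: X[q1]aaaaa (head 1)
Step 2: Xa[q1]aaaa (head 2)
Step 3: Xaa[q1]aaa (head 3)
Step 4: Xaaa[q1]aa (head 4)
Step 5: Xaaaa[q1]a (head 5)
Step 6: Xaaaaa[q1]□ (head 6)
Step 7: Xaaaaa#[q2]□ (head 7)
Step 8: Xaaaaa[q3]#a (head 6)
Step 9: Xaaaa[q3]a#a (head 5)
Step 10: Xaaa[q3]aa#a (head 4)
Step 11: Xaa[q3]aaa#a (head 3)
Step 12: Xa[q3]aaaa#a (head 2)
Step 13: X[q3]aaaaa#a (head 1)
Step 14: [q3]Xaaaaa#a (head 0)
Step 15: a[q0]aaaaa#a (head 1)
Step 16: aX[q1]aaaa#a (head 2)
Step 17: aXa[q1]aaa#a (head 3)
Step 18: aXaa[q1]aa#a (head 4)
Step 19: aXaaa[q1]a#a (head 5)
Step 20: aXaaaa[q1]#a (head 6)
Step 21: aXaaaa#[q2]a (head 7)
Step 22: aXaaaa#a[q2]□ (head 8)
Step 23: aXaaaa#[q3]aa (head 7)
Step 24: aXaaaa[q3]#aa (head 6)
Step 25: aXaaa[q3]a#aa (head 5)
Step 26: aXaa[q3]aa#aa (head 4)
Step 27: aXa[q3]aaa#aa (head 3)
Step 28: aX[q3]aaaa#aa (head 2)
Step 29: a[q3]Xaaaa#aa (head 1)
Step 30: aa[q0]aaaa#aa (head 2)
Step 31: aaX[q1]aaa#aa (head 3)
Step 32: aaXa[q1]aa#aa (head 4)
Step 33: aaXaa[q1]a#aa (head 5)
Step 34: aaXaaa[q1]#aa (head 6)
Step 35: aaXaaa#[q2]aa (head 7)
Step 36: aaXaaa#a[q2]a (head 8)
Step 37: aaXaaa#aa[q2]□ (head 9)
Step 38: aaXaaa#a[q3]aa (head 8)
Step 39: aaXaaa#[q3]aaa (head 7)
Step 40: aaXaaa[q3]#aaa (head 6)
Step 41: aaXaa[q3]a#aaa (head 5)
Step 42: aaXa[q3]aa#aaa (head 4)
Step 43: aaX[q3]aaa#aaa (head 3)
Step 44: aa[q3]Xaaa#aaa (head 2)
Step 45: aaa[q0]aaa#aaa (head 3)
Step 46: aaaX[q1]aa#aaa (head 4)
Step 47: aaaXa[q1]a#aaa (head 5)
Step 48: aaaXaa[q1]#aaa (head 6)
Step 49: aaaXaa#[q2]aaa (head 7)
Step 50: aaaXaa#a[q2]aa (head 8)
Step 51: aaaXaa#aa[q2]a (head 9)
Step 52: aaaXaa#aaa[q2]□ (head 10)
Step 53: aaaXaa#aa[q3]aa (head 9)
Step 54: aaaXaa#a[q3]aaa (head 8)
Step 55: aaaXaa#[q3]aaaa (head 7)
Step 56: aaaXaa[q3]#aaaa (head 6)
Step 57: aaaXa[q3]a#aaaa (head 5)
Step 58: aaaX[q3]aa#aaaa (head 4)
Step 59: aaa[q3]Xaa#aaaa (head 3)
Step 60: aaaa[q0]aa#aaaa (head 4)
Step 61: aaaaX[q1]a#aaaa (head 5)
Step 62: aaaaXa[q1]#aaaa (head 6)
Step 63: aaaaXa#[q2]aaaa (head 7)
Step 64: aaaaXa#a[q2]aaa (head 8)
Step 65: aaaaXa#aa[q2]aa (head 9)
Step 66: aaaaXa#aaa[q2]a (head 10)
Step 67: aaaaXa#aaaa[q2]□ (head 11)
Step 68: aaaaXa#aaa[q3]aa (head 10)
Step 69: aaaaXa#aa[q3]aaa (head 9)
Step 70: aaaaXa#a[q3]aaaa (head 8)
Step 71: aaaaXa#[q3]aaaaa (head 7)
Step 72: aaaaXa[q3]#aaaaa (head 6)
Step 73: aaaaX[q3]a#aaaaa (head 5)
Step 74: aaaa[q3]Xa#aaaaa (head 4)
Step 75: aaaaa[q0]a#aaaaa (head 5)
Step 76: aaaaaX[q1]#aaaaa (head 6)
Step 77: aaaaaX#[q2]aaaaa (head 7)
Step 78: aaaaaX#a[q2]aaaa (head 8)
Step 79: aaaaaX#aa[q2]aaa (head 9)
Step 80: aaaaaX#aaa[q2]aa (head 10)
Step 81: aaaaaX#aaaa[q2]a (head 11)
Step 82: aaaaaX#aaaaa[q2]□ (head 12)
Step 83: aaaaaX#aaaa[q3]aa (head 11)
Step 84: aaaaaX#aaa[q3]aaa (head 10)
Step 85: aaaaaX#aa[q3]aaaa (head 9)
Step 86: aaaaaX#a[q3]aaaaa (head 8)
Step 87: aaaaaX#[q3]aaaaaa (head 7)
Step 88: aaaaaX[q3]#aaaaaa (head 6)
Step 89: aaaaa[q3]X#aaaaaa (head 5)
Step 90: aaaaaa[q0]#aaaaaa (head 6)
Step 91: aaaaaa#[q3]aaaaaa (head 7)
Step 92: aaaaaa[q3]#aaaaaa (head 6)
Step 93: aaaaa[q3]a#aaaaaa (head 5)
Step 94: aaaa[q3]aa#aaaaaa (head 4)
Step 95: aaa[q3]aaa#aaaaaa (head 3)
Step 96: aa[q3]aaaa#aaaaaa (head 2)
Step 97: a[q3]aaaaa#aaaaaa (head 1)
Step 98: [q3]aaaaaa#aaaaaa (head 0)
Step 99: [q3]□aaaaaa#aaaaaa (head -1)
Step 100: □[qA]aaaaaa#aaaaaa (head 0)
The machine is in qA, so it halts and accepts.
Number of transitions executed: 100.

Final answer: 100 steps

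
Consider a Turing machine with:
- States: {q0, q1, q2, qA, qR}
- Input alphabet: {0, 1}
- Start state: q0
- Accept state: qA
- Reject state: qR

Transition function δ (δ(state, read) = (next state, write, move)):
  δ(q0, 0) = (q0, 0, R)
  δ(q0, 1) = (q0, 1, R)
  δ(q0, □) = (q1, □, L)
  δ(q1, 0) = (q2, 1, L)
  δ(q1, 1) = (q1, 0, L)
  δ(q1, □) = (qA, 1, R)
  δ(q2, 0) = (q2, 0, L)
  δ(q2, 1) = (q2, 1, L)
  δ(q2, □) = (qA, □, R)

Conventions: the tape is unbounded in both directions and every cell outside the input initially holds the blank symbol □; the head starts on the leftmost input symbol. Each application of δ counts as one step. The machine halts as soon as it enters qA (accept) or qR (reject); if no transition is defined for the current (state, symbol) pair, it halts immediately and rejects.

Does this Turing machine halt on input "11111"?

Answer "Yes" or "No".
Step 0: [q0]11111 (head at position 0)
Step 1: δ(q0, 1) = (q0, 1, R)  ⊢  1[q0]1111 (head at position 1)
Step 2: δ(q0, 1) = (q0, 1, R)  ⊢  11[q0]111 (head at position 2)
Step 3: δ(q0, 1) = (q0, 1, R)  ⊢  111[q0]11 (head at position 3)
Step 4: δ(q0, 1) = (q0, 1, R)  ⊢  1111[q0]1 (head at position 4)
Step 5: δ(q0, 1) = (q0, 1, R)  ⊢  11111[q0]□ (head at position 5)
Step 6: δ(q0, □) = (q1, □, L)  ⊢  1111[q1]1□ (head at position 4)
Step 7: δ(q1, 1) = (q1, 0, L)  ⊢  111[q1]10□ (head at position 3)
Step 8: δ(q1, 1) = (q1, 0, L)  ⊢  11[q1]100□ (head at position 2)
Step 9: δ(q1, 1) = (q1, 0, L)  ⊢  1[q1]1000□ (head at position 1)
Step 10: δ(q1, 1) = (q1, 0, L)  ⊢  [q1]10000□ (head at position 0)
Step 11: δ(q1, 1) = (q1, 0, L)  ⊢  [q1]□00000□ (head at position -1)
Step 12: δ(q1, □) = (qA, 1, R)  ⊢  1[qA]00000□ (head at position 0)
The machine is in qA, so it halts and accepts.
It halts after 12 steps.

Final answer: Yes - halts after 12 steps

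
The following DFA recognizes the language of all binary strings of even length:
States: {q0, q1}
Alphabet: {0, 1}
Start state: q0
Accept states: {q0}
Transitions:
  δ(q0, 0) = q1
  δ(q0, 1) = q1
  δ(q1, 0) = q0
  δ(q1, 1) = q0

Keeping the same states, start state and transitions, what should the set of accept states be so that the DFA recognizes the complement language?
The DFA is complete (every state has a transition on every symbol), so the complement
is recognized by the same DFA with accepting and non-accepting states swapped.
Original accept states: {q0}
Complement accept states = All states - Original accept states
= {q0, q1} - {q0}
= {q1}
Complement language: strings of ODD length

Final answer: {q1}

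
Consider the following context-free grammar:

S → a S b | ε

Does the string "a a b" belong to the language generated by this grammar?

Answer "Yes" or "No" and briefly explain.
Every derivation applies S → a S b some number n of times and then S → ε, producing a^n b^n with equally many a's and b's. The string a a b has two a's but only one b, so it cannot be derived.

Final answer: No - no valid derivation exists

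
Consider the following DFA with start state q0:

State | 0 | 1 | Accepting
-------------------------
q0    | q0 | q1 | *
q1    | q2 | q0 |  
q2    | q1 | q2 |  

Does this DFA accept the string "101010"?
Start in q0.
Read '1': q0 → q1
Read '0': q1 → q2
Read '1': q2 → q2
Read '0': q2 → q1
Read '1': q1 → q0
Read '0': q0 → q0
Final state q0 is accepting, so the string is accepted.

Final answer: Yes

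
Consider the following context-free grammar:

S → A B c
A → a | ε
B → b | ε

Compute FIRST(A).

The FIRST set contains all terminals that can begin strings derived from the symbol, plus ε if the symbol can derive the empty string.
A → a contributes a; A → ε makes A nullable, contributing ε. FIRST(A) = {a, ε}.

Final answer: {a, ε}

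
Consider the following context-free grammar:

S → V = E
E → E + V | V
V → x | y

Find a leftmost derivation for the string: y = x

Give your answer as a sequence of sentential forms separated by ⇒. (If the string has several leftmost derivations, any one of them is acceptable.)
Start with S.
Step 1: the leftmost non-terminal is S; apply S → V = E:  V = E
Step 2: the leftmost non-terminal is V; apply V → y:  y = E
Step 3: the leftmost non-terminal is E; apply E → V:  y = V
Step 4: the leftmost non-terminal is V; apply V → x:  y = x

Final answer: S ⇒ V = E ⇒ y = E ⇒ y = V ⇒ y = x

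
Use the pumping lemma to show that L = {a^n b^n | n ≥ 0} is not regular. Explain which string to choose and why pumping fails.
Language: L = {a^n b^n | n ≥ 0} (equal numbers of a's followed by b's)
Step 1: Assume for contradiction that L is regular, with pumping length p.
Step 2: Choose s = a^p b^p. Then s ∈ L (it has p a's followed by p b's) and |s| ≥ p.
Step 3: Consider any decomposition s = xyz with |xy| ≤ p and |y| > 0. Since |xy| ≤ p and the first p symbols of s are all a's, y = a^k for some k with 1 ≤ k ≤ p.
Step 4: Pumping up (i = 2): xy²z = a^(p+k) b^p, which has more a's than b's, so xy²z ∉ L.
This contradicts the pumping lemma, so L is not regular.

Final answer: Choose s = a^p b^p. Since |xy| ≤ p, y = a^k with k ≥ 1. Then xy²z = a^(p+k) b^p ∉ L.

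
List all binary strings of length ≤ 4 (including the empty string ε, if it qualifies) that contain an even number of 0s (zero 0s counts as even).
Checking every binary string of length 0 to 4:
  Length 0: accepted: ε | rejected: (none)
  Length 1: accepted: 1 | rejected: 0
  Length 2: accepted: 00, 11 | rejected: 01, 10
  Length 3: accepted: 001, 010, 100, 111 | rejected: 000, 011, 101, 110
  Length 4: accepted: 0000, 0011, 0101, 0110, 1001, 1010, 1100, 1111 | rejected: 0001, 0010, 0100, 0111, 1000, 1011, 1101, 1110
Total: 16 string(s).

Final answer: ε, 1, 00, 11, 001, 010, 100, 111, 0000, 0011, 0101, 0110, 1001, 1010, 1100, 1111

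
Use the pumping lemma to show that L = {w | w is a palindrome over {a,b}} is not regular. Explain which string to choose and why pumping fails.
Language: L = {w | w is a palindrome over {a,b}} (strings that read the same forwards and backwards)
Step 1: Assume for contradiction that L is regular, with pumping length p.
Step 2: Choose s = a^p b a^p. Then s ∈ L (it reads the same forwards and backwards) and |s| ≥ p.
Step 3: Consider any decomposition s = xyz with |xy| ≤ p and |y| > 0. Since |xy| ≤ p and the first p symbols of s are all a's, y = a^k for some k with 1 ≤ k ≤ p.
Step 4: Pumping up (i = 2): xy²z = a^(p+k) b a^p. Its reverse is a^p b a^(p+k) ≠ a^(p+k) b a^p (the single b is no longer in the middle), so xy²z is not a palindrome and xy²z ∉ L.
This contradicts the pumping lemma, so L is not regular.

Final answer: Choose s = a^p b a^p. Since |xy| ≤ p, y = a^k with k ≥ 1. Then xy²z = a^(p+k) b a^p is not a palindrome, so ∉ L.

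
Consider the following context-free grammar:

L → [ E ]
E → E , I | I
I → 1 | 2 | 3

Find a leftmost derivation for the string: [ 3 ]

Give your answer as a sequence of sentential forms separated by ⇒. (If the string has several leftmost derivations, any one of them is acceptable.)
Start with L.
Step 1: the leftmost non-terminal is L; apply L → [ E ]:  [ E ]
Step 2: the leftmost non-terminal is E; apply E → I:  [ I ]
Step 3: the leftmost non-terminal is I; apply I → 3:  [ 3 ]

Final answer: L ⇒ [ E ] ⇒ [ I ] ⇒ [ 3 ]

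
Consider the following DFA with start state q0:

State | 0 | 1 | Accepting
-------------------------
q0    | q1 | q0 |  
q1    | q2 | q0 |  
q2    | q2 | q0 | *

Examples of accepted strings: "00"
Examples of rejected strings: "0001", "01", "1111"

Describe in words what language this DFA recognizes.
binary strings ending with '00'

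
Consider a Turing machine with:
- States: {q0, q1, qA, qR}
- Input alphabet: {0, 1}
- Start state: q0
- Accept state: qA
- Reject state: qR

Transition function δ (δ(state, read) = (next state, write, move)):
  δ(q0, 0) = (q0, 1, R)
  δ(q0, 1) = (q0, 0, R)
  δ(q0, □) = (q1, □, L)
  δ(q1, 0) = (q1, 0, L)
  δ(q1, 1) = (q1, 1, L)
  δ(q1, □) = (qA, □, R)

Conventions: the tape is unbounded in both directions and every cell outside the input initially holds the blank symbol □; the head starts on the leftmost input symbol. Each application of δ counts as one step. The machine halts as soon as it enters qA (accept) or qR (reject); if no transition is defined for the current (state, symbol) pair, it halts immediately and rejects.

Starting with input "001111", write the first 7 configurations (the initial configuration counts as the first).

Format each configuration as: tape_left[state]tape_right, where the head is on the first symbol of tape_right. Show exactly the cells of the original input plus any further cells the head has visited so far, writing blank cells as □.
Step 0: [q0]001111 (head at position 0)
Step 1: δ(q0, 0) = (q0, 1, R)  ⊢  1[q0]01111 (head at position 1)
Step 2: δ(q0, 0) = (q0, 1, R)  ⊢  11[q0]1111 (head at position 2)
Step 3: δ(q0, 1) = (q0, 0, R)  ⊢  110[q0]111 (head at position 3)
Step 4: δ(q0, 1) = (q0, 0, R)  ⊢  1100[q0]11 (head at position 4)
Step 5: δ(q0, 1) = (q0, 0, R)  ⊢  11000[q0]1 (head at position 5)
Step 6: δ(q0, 1) = (q0, 0, R)  ⊢  110000[q0]□ (head at position 6)

Final answer: [q0]001111 ⊢ 1[q0]01111 ⊢ 11[q0]1111 ⊢ 110[q0]111 ⊢ 1100[q0]11 ⊢ 11000[q0]1 ⊢ 110000[q0]□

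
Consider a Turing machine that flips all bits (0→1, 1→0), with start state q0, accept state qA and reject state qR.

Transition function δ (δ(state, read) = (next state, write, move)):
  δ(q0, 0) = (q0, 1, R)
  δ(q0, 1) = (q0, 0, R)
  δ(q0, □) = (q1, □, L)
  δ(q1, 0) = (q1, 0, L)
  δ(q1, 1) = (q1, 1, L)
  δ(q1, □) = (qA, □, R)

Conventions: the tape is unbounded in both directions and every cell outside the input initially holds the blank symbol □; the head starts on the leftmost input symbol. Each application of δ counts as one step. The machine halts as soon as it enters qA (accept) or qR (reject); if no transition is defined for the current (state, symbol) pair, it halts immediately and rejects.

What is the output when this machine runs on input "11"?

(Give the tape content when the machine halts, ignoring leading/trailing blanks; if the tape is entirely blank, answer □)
Step 0: [q0]11 (head at position 0)
Step 1: δ(q0, 1) = (q0, 0, R)  ⊢  0[q0]1 (head at position 1)
Step 2: δ(q0, 1) = (q0, 0, R)  ⊢  00[q0]□ (head at position 2)
Step 3: δ(q0, □) = (q1, □, L)  ⊢  0[q1]0□ (head at position 1)
Step 4: δ(q1, 0) = (q1, 0, L)  ⊢  [q1]00□ (head at position 0)
Step 5: δ(q1, 0) = (q1, 0, L)  ⊢  [q1]□00□ (head at position -1)
Step 6: δ(q1, □) = (qA, □, R)  ⊢  □[qA]00□ (head at position 0)
The machine is in qA, so it halts and accepts.
Tape content when halted (ignoring surrounding blanks): 00

Final answer: Output: 00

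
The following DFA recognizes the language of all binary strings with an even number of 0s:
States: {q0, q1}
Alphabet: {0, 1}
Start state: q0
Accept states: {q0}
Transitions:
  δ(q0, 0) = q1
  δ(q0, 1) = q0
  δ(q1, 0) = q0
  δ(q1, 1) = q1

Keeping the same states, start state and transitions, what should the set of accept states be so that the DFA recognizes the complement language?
The DFA is complete (every state has a transition on every symbol), so the complement
is recognized by the same DFA with accepting and non-accepting states swapped.
Original accept states: {q0}
Complement accept states = All states - Original accept states
= {q0, q1} - {q0}
= {q1}
Complement language: strings with an ODD number of 0s

Final answer: {q1}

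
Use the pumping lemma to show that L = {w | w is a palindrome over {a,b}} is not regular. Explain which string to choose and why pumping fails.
Language: L = {w | w is a palindrome over {a,b}} (strings that read the same forwards and backwards)
Step 1: Assume for contradiction that L is regular, with pumping length p.
Step 2: Choose s = a^p b a^p. Then s ∈ L (it reads the same forwards and backwards) and |s| ≥ p.
Step 3: Consider any decomposition s = xyz with |xy| ≤ p and |y| > 0. Since |xy| ≤ p and the first p symbols of s are all a's, y = a^k for some k with 1 ≤ k ≤ p.
Step 4: Pumping up (i = 2): xy²z = a^(p+k) b a^p. Its reverse is a^p b a^(p+k) ≠ a^(p+k) b a^p (the single b is no longer in the middle), so xy²z is not a palindrome and xy²z ∉ L.
This contradicts the pumping lemma, so L is not regular.

Final answer: Choose s = a^p b a^p. Since |xy| ≤ p, y = a^k with k ≥ 1. Then xy²z = a^(p+k) b a^p is not a palindrome, so ∉ L.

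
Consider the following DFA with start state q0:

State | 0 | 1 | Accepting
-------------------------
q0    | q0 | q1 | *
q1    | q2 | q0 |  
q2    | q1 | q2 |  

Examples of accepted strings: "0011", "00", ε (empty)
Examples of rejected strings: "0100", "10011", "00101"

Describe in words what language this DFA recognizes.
binary numbers divisible by 3 (treating the string as a binary integer; leading zeros allowed, the empty string counts as 0)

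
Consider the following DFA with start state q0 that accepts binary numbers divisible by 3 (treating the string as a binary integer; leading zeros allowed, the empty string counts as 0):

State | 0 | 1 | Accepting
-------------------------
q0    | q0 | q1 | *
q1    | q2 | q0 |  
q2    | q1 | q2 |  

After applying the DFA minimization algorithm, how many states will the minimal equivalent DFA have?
All 3 states are reachable from q0, so none can be removed as unreachable.
Table-filling: first mark every (accepting, non-accepting) pair as distinguishable (accepting: {q0}; non-accepting: {q1, q2}).
Round 1: (q1, q2) on '1' go to q0 and q2, already distinguishable → mark.
Every pair of states is distinguishable, so the DFA is already minimal.
Equivalence classes: {q0}, {q1}, {q2} → 3 states.

Final answer: 3 states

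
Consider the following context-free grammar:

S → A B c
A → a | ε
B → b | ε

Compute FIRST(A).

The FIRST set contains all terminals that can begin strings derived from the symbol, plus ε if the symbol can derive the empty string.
A → a contributes a; A → ε makes A nullable, contributing ε. FIRST(A) = {a, ε}.

Final answer: {a, ε}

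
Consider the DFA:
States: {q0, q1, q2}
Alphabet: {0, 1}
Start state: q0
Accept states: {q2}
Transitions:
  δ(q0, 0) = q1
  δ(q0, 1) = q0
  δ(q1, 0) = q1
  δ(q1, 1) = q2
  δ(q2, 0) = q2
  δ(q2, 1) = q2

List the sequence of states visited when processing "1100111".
Starting at q0
Read '1': q0 -> q0
Read '1': q0 -> q0
Read '0': q0 -> q1
Read '0': q1 -> q1
Read '1': q1 -> q2
Read '1': q2 -> q2
Read '1': q2 -> q2

Final answer: q0 -> q0 -> q0 -> q1 -> q1 -> q2 -> q2 -> q2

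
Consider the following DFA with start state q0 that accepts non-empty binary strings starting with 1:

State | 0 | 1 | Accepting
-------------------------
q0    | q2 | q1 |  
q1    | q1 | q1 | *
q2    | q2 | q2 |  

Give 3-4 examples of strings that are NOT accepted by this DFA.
Any strings that end in a non-accepting state work; for example:
"0": q0 → q2; q2 is not accepting → rejected
"0000": q0 → q2 → q2 → q2 → q2; q2 is not accepting → rejected
"0001": q0 → q2 → q2 → q2 → q2; q2 is not accepting → rejected
"0101": q0 → q2 → q2 → q2 → q2; q2 is not accepting → rejected

Final answer: "0", "0000", "0001", "0101"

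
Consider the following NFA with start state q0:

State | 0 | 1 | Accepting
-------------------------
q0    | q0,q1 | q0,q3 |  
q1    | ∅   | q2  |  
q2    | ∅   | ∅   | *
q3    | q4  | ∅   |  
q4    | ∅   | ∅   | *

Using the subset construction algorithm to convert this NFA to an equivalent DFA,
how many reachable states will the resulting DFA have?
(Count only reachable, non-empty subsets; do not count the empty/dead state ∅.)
Start subset: {q0}
{q0}: on 0 → {q0, q1}, on 1 → {q0, q3}
{q0, q1}: on 0 → {q0, q1}, on 1 → {q0, q2, q3}
{q0, q3}: on 0 → {q0, q1, q4}, on 1 → {q0, q3}
{q0, q2, q3}: on 0 → {q0, q1, q4}, on 1 → {q0, q3}
{q0, q1, q4}: on 0 → {q0, q1}, on 1 → {q0, q2, q3}
Reachable non-empty subsets: {q0}, {q0, q1}, {q0, q3}, {q0, q2, q3}, {q0, q1, q4} — 5 in total.

Final answer: 5 states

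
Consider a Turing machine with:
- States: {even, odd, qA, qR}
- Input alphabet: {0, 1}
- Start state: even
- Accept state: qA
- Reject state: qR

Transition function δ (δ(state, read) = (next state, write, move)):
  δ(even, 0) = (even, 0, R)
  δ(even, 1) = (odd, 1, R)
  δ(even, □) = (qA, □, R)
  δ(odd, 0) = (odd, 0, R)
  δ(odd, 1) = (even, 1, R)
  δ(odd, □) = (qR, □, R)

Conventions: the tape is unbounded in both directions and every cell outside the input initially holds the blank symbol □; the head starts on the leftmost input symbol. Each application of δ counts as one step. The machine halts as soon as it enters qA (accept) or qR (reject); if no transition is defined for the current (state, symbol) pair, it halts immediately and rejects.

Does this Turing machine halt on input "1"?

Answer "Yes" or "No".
Step 0: [even]1 (head at position 0)
Step 1: δ(even, 1) = (odd, 1, R)  ⊢  1[odd]□ (head at position 1)
Step 2: δ(odd, □) = (qR, □, R)  ⊢  1□[qR]□ (head at position 2)
The machine is in qR, so it halts and rejects.
It halts after 2 steps.

Final answer: Yes - halts after 2 steps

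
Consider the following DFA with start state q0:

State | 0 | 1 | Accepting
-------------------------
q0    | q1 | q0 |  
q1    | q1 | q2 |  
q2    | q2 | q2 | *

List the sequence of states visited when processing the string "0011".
q0 → q1 → q1 → q2 → q2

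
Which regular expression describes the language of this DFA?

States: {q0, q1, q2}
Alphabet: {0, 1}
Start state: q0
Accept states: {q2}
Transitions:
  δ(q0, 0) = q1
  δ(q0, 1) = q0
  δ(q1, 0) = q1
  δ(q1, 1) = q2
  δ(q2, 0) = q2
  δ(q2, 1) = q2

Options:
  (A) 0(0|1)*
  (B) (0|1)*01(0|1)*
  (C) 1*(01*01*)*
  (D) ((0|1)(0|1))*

Testing sample strings against the DFA:
  '01010' -> accepted
  '10' -> rejected
  '101' -> accepted
  '1001' -> accepted
Checking each option for a counterexample:
  (A) 0(0|1)*: '0' is rejected by the DFA but matches the regex → eliminated
  (B) (0|1)*01(0|1)*: agrees with the DFA on all strings of length ≤ 4
  (C) 1*(01*01*)*: ε is rejected by the DFA but matches the regex → eliminated
  (D) ((0|1)(0|1))*: ε is rejected by the DFA but matches the regex → eliminated
Only (B) (0|1)*01(0|1)* is consistent with the DFA.

Final answer: (B) (0|1)*01(0|1)*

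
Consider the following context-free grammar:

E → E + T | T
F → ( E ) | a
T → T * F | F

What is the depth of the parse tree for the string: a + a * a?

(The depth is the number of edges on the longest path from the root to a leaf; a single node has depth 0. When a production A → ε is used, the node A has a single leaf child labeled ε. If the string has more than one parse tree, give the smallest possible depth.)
The grammar is unambiguous; the parse tree of a + a * a is:
E → E + T at the root (depth 0).
  Left E (depth 1) → T (2) → F (3) → a (4).
  Right T (depth 1) → T * F; that T (2) → F (3) → a (4); F (2) → a (3).
The longest root-to-leaf paths have 4 edges.
Depth = 4.

Final answer: 4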